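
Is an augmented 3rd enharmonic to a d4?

No

An augmented third spans 5 semitones; a diminished fourth spans 4.
The spans differ, so they are not enharmonic equivalents.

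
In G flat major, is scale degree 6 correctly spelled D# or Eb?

Eb

Each scale degree takes a distinct letter name. Degree 6 of a scale on G must use the letter E.
Eb and D# are enharmonically the same pitch, but only Eb uses the letter E, so it is the correct spelling here.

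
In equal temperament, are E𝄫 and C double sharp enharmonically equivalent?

Yes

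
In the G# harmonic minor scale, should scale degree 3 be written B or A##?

Each scale degree takes a distinct letter name. Degree 3 of a scale on G must use the letter B.
B and A## are enharmonically the same pitch, but only B uses the letter B, so it is the correct spelling here.

B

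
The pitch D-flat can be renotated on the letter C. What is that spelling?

Db is pitch class 1. The letter C alone is pitch class 0.
To reach pitch class 1 from C requires an offset of +1 semitone, i.e. sharp: C#.

C#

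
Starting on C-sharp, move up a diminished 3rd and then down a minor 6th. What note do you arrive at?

G

A diminished third up from C# is Eb (letter E, 2 semitones up).
A minor sixth down from Eb is G (letter G, 8 semitones down).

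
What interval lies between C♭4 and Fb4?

perfect fourth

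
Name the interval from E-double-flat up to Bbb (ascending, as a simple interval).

perfect fifth

The letter names run E→B, a span of 4 letter steps, so the interval is some kind of fifth.
Ebb to Bbb is 7 semitones. A perfect fifth is 7, so 7 makes it perfect.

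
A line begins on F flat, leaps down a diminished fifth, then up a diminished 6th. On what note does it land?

A diminished fifth down from Fb is Bb (letter B, 6 semitones down).
A diminished sixth up from Bb is Gbb (letter G, 7 semitones up).

Gbb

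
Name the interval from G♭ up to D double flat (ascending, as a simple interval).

diminished fifth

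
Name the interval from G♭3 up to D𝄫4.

The letter names run G→D, a span of 4 letter steps, so the interval is some kind of fifth.
Gb to Dbb is 6 semitones. A perfect fifth is 7, so 6 makes it diminished.

diminished fifth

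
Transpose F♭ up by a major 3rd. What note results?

F up a major third is A, so the target letter is A.
From Fb, a major third is 4 semitones up: Ab.

Ab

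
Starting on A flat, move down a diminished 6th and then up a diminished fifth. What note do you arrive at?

A diminished sixth down from Ab is C# (letter C, 7 semitones down).
A diminished fifth up from C# is G (letter G, 6 semitones up).

G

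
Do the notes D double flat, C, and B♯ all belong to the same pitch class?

Yes

Dbb is pitch class 0; C is pitch class 0; B# is pitch class 0.
All spellings map to pitch class 0, so they are enharmonically equivalent.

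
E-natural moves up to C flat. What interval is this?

Counting letters E–F–G–A–B–C gives a sixth.
E→Cb = 7 semitones, 2 narrower than the major sixth (9), so diminished.

diminished sixth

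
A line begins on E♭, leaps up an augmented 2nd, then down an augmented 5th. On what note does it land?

Bb

An augmented second up from Eb is F# (letter F, 3 semitones up).
An augmented fifth down from F# is Bb (letter B, 8 semitones down).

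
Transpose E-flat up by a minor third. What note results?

A third above E lands on the letter G.
A minor third spans 3 semitones, so Eb moves to pitch class 6. On the letter G that is Gb.

Gb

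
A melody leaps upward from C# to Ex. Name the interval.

augmented third

Counting letters C–D–E gives a third.
C#→E## = 5 semitones, 1 wider than the major third (4), so augmented.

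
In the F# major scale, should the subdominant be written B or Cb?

B

Each scale degree takes a distinct letter name. Degree 4 of a scale on F must use the letter B.
B and Cb are enharmonically the same pitch, but only B uses the letter B, so it is the correct spelling here.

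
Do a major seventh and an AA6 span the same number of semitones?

A major seventh spans 11 semitones; a doubly augmented sixth spans 11.
They are enharmonically equivalent.

Yes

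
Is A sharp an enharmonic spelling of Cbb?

Yes

A# is pitch class 10; Cbb is pitch class 10.
All spellings map to pitch class 10, so they are enharmonically equivalent.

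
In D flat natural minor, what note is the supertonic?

Eb

Degree 2 takes the letter 1 step above D, which is E.
In natural minor, degree 2 sits 2 semitones above the tonic. Db + 2 semitones is pitch class 3, spelled on E as Eb.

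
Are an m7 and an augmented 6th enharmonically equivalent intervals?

Yes

A minor seventh spans 10 semitones; an augmented sixth spans 10.
They are enharmonically equivalent.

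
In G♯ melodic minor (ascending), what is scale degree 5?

D#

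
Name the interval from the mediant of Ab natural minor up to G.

augmented fifth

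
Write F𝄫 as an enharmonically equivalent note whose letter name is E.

Eb

Plain E sits 1 semitone above Fbb, so on the letter E the same pitch needs a flat: Eb.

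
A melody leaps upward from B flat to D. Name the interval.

Counting letters B–C–D gives a third.
Bb→D = 4 semitones, exactly the major third.

major third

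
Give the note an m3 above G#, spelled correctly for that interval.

B

G up a major third is B, so the target letter is B.
From G#, a minor third is 3 semitones up: B.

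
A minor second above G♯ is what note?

A second above G lands on the letter A.
A minor second spans 1 semitone, so G# moves to pitch class 9. On the letter A that is A.

A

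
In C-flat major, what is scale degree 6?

Ab

The Cb major scale runs Cb Db Eb Fb Gb Ab Bb.
Degree 6 is Ab.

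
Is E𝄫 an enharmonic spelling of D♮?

Ebb = pitch class 2 and D = pitch class 2 — the same pitch class, so they are enharmonic equivalents.

Yes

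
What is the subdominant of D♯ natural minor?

G#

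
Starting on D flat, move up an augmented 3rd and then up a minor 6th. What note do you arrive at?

D

An augmented third up from Db is F# (letter F, 5 semitones up).
A minor sixth up from F# is D (letter D, 8 semitones up).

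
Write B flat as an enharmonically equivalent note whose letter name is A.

Bb is pitch class 10. The letter A alone is pitch class 9.
To reach pitch class 10 from A requires an offset of +1 semitone, i.e. sharp: A#.

A#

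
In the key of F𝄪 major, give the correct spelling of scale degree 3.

The F## major scale runs F## G## A## B# C## D## E##.
Degree 3 is A##.

A##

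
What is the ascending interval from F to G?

The letter names run F→G, a span of 1 letter step, so the interval is some kind of second.
F to G is 2 semitones. A major second is 2, so 2 makes it major.

major second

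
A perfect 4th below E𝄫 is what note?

A fourth below E lands on the letter B.
A perfect fourth spans 5 semitones, so Ebb moves to pitch class 9. On the letter B that is Bbb.

Bbb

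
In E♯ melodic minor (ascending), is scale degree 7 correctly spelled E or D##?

D##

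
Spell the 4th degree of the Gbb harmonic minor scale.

Degree 4 takes the letter 3 steps above G, which is C.
In harmonic minor, degree 4 sits 5 semitones above the tonic. Gbb + 5 semitones is pitch class 10, spelled on C as Cbb.

Cbb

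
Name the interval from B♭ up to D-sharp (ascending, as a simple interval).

The letter names run B→D, a span of 2 letter steps, so the interval is some kind of third.
Bb to D# is 5 semitones. A major third is 4, so 5 makes it augmented.

augmented third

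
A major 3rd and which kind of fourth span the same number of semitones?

diminished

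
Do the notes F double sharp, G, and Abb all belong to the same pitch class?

Yes

F## is pitch class 7; G is pitch class 7; Abb is pitch class 7.
All spellings map to pitch class 7, so they are enharmonically equivalent.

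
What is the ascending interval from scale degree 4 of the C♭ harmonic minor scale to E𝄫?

Scale degree 4 of Cb harmonic minor is Fb.
Fb up to Ebb: letters F→E make it a seventh; 10 semitones makes it minor.

minor seventh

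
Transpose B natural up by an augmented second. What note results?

C##

B up a major second is C#, so the target letter is C.
From B, an augmented second is 3 semitones up: C##.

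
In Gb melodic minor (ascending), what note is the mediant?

Degree 3 takes the letter 2 steps above G, which is B.
In melodic minor (ascending), degree 3 sits 3 semitones above the tonic. Gb + 3 semitones is pitch class 9, spelled on B as Bbb.

Bbb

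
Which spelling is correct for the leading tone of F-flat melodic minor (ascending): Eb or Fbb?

Eb

Each scale degree takes a distinct letter name. Degree 7 of a scale on F must use the letter E.
Eb and Fbb are enharmonically the same pitch, but only Eb uses the letter E, so it is the correct spelling here.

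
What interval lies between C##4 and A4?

diminished sixth

The letter names run C→A, a span of 5 letter steps, so the interval is some kind of sixth.
C## to A is 7 semitones. A major sixth is 9, so 7 makes it diminished.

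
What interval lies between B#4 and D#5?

Counting letters B–C–D gives a third.
B#→D# = 3 semitones, 1 narrower than the major third (4), so minor.

minor third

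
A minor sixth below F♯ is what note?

A sixth below F lands on the letter A.
A minor sixth spans 8 semitones, so F# moves to pitch class 10. On the letter A that is A#.

A#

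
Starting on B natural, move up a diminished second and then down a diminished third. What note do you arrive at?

A

A diminished second up from B is Cb (letter C, 0 semitones up).
A diminished third down from Cb is A (letter A, 2 semitones down).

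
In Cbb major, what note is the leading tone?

Bbb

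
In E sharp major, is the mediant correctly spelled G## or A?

G##

Each scale degree takes a distinct letter name. Degree 3 of a scale on E must use the letter G.
G## and A are enharmonically the same pitch, but only G## uses the letter G, so it is the correct spelling here.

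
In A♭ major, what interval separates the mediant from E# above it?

The mediant of Ab major is C.
C up to E#: letters C→E make it a third; 5 semitones makes it augmented.

augmented third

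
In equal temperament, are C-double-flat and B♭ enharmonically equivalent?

Cbb is pitch class 10; Bb is pitch class 10.
All spellings map to pitch class 10, so they are enharmonically equivalent.

Yes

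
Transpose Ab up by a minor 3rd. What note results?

Cb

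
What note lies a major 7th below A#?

A down a major seventh is Bb, so the target letter is B.
From A#, a major seventh is 11 semitones down: B.

B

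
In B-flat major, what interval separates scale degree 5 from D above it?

major sixth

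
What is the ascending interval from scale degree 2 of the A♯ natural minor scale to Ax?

Scale degree 2 of A# natural minor is B#.
B# up to A##: letters B→A make it a seventh; 11 semitones makes it major.

major seventh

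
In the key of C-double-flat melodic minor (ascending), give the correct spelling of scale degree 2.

Degree 2 takes the letter 1 step above C, which is D.
In melodic minor (ascending), degree 2 sits 2 semitones above the tonic. Cbb + 2 semitones is pitch class 0, spelled on D as Dbb.

Dbb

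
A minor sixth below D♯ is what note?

F##

A sixth below D lands on the letter F.
A minor sixth spans 8 semitones, so D# moves to pitch class 7. On the letter F that is F##.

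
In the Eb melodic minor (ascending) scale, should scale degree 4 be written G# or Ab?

Ab

Each scale degree takes a distinct letter name. Degree 4 of a scale on E must use the letter A.
Ab and G# are enharmonically the same pitch, but only Ab uses the letter A, so it is the correct spelling here.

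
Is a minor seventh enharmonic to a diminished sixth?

A minor seventh spans 10 semitones; a diminished sixth spans 7.
The spans differ, so they are not enharmonic equivalents.

No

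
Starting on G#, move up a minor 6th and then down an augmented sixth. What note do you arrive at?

Gb

A minor sixth up from G# is E (letter E, 8 semitones up).
An augmented sixth down from E is Gb (letter G, 10 semitones down).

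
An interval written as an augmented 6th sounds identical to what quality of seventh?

minor

An augmented sixth spans 10 semitones.
A seventh spanning 10 semitones is minor (the major seventh is 11).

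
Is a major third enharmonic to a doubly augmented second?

Yes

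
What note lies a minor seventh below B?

A seventh below B lands on the letter C.
A minor seventh spans 10 semitones, so B moves to pitch class 1. On the letter C that is C#.

C#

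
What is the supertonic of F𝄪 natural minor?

G##

Degree 2 takes the letter 1 step above F, which is G.
In natural minor, degree 2 sits 2 semitones above the tonic. F## + 2 semitones is pitch class 9, spelled on G as G##.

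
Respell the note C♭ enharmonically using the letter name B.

Plain B sits at the same pitch as Cb, so on the letter B the same pitch needs a natural: B.

B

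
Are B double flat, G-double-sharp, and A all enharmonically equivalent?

Yes

Bbb is pitch class 9; G## is pitch class 9; A is pitch class 9.
All spellings map to pitch class 9, so they are enharmonically equivalent.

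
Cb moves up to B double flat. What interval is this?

The letter names run C→B, a span of 6 letter steps, so the interval is some kind of seventh.
Cb to Bbb is 10 semitones. A major seventh is 11, so 10 makes it minor.

minor seventh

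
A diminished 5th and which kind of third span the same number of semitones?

doubly augmented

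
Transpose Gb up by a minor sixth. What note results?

Ebb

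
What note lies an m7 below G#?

A seventh below G lands on the letter A.
A minor seventh spans 10 semitones, so G# moves to pitch class 10. On the letter A that is A#.

A#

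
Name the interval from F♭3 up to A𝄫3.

minor third

The letter names run F→A, a span of 2 letter steps, so the interval is some kind of third.
Fb to Abb is 3 semitones. A major third is 4, so 3 makes it minor.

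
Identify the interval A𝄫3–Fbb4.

minor sixth

The letter names run A→F, a span of 5 letter steps, so the interval is some kind of sixth.
Abb to Fbb is 8 semitones. A major sixth is 9, so 8 makes it minor.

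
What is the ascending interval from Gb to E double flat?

minor sixth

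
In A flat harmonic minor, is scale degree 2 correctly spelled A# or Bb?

Each scale degree takes a distinct letter name. Degree 2 of a scale on A must use the letter B.
Bb and A# are enharmonically the same pitch, but only Bb uses the letter B, so it is the correct spelling here.

Bb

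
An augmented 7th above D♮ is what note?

A seventh above D lands on the letter C.
An augmented seventh spans 12 semitones, so D moves to pitch class 2. On the letter C that is C##.

C##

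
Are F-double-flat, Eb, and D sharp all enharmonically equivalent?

Fbb = pitch class 3 and Eb = pitch class 3 and D# = pitch class 3 — the same pitch class, so they are enharmonic equivalents.

Yes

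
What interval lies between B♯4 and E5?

The letter names run B→E, a span of 3 letter steps, so the interval is some kind of fourth.
B# to E is 4 semitones. A perfect fourth is 5, so 4 makes it diminished.

diminished fourth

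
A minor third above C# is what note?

A third above C lands on the letter E.
A minor third spans 3 semitones, so C# moves to pitch class 4. On the letter E that is E.

E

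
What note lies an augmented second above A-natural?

B#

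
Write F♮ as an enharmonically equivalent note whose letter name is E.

E#

F is pitch class 5. The letter E alone is pitch class 4.
To reach pitch class 5 from E requires an offset of +1 semitone, i.e. sharp: E#.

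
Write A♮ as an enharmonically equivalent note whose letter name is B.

Plain B sits 2 semitones above A, so on the letter B the same pitch needs a double flat: Bbb.

Bbb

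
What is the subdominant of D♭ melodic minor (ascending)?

Gb

The Db melodic minor (ascending) scale runs Db Eb Fb Gb Ab Bb C.
Degree 4 is Gb.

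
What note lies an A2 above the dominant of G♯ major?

E##

The dominant of G# major is D#.
An augmented second (3 semitones) above D# lands on the letter E, giving E##.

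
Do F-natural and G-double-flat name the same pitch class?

Yes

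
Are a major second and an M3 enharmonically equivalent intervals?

A major second spans 2 semitones; a major third spans 4.
The spans differ, so they are not enharmonic equivalents.

No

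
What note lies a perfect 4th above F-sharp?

B

F up a perfect fourth is Bb, so the target letter is B.
From F#, a perfect fourth is 5 semitones up: B.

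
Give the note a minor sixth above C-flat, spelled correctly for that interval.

A sixth above C lands on the letter A.
A minor sixth spans 8 semitones, so Cb moves to pitch class 7. On the letter A that is Abb.

Abb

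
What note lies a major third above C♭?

C up a major third is E, so the target letter is E.
From Cb, a major third is 4 semitones up: Eb.

Eb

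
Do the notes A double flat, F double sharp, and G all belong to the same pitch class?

Yes

Abb is pitch class 7; F## is pitch class 7; G is pitch class 7.
All spellings map to pitch class 7, so they are enharmonically equivalent.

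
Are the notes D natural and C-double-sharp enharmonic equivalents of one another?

D = pitch class 2 and C## = pitch class 2 — the same pitch class, so they are enharmonic equivalents.

Yes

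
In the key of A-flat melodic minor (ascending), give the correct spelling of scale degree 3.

Cb

Degree 3 takes the letter 2 steps above A, which is C.
In melodic minor (ascending), degree 3 sits 3 semitones above the tonic. Ab + 3 semitones is pitch class 11, spelled on C as Cb.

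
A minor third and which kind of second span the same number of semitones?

augmented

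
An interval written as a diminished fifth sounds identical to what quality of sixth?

A diminished fifth spans 6 semitones.
A sixth spanning 6 semitones is doubly diminished (the major sixth is 9).

doubly diminished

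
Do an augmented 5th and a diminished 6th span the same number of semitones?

No

An augmented fifth spans 8 semitones; a diminished sixth spans 7.
The spans differ, so they are not enharmonic equivalents.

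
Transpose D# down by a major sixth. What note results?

F#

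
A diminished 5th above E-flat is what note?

Bbb

E up a perfect fifth is B, so the target letter is B.
From Eb, a diminished fifth is 6 semitones up: Bbb.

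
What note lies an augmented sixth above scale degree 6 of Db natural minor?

G

Scale degree 6 of Db natural minor is Bbb.
An augmented sixth (10 semitones) above Bbb lands on the letter G, giving G.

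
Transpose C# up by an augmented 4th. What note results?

F##

C up a perfect fourth is F, so the target letter is F.
From C#, an augmented fourth is 6 semitones up: F##.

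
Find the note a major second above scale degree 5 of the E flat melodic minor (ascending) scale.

Scale degree 5 of Eb melodic minor (ascending) is Bb.
A major second (2 semitones) above Bb lands on the letter C, giving C.

C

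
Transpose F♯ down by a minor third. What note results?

F down a major third is Db, so the target letter is D.
From F#, a minor third is 3 semitones down: D#.

D#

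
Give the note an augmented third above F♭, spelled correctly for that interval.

A third above F lands on the letter A.
An augmented third spans 5 semitones, so Fb moves to pitch class 9. On the letter A that is A.

A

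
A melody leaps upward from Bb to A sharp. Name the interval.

Counting letters B–C–D–E–F–G–A gives a seventh.
Bb→A# = 12 semitones, 1 wider than the major seventh (11), so augmented.

augmented seventh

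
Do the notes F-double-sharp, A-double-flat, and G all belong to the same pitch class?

F## = pitch class 7 and Abb = pitch class 7 and G = pitch class 7 — the same pitch class, so they are enharmonic equivalents.

Yes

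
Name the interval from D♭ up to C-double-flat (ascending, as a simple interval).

Counting letters D–E–F–G–A–B–C gives a seventh.
Db→Cbb = 9 semitones, 2 narrower than the major seventh (11), so diminished.

diminished seventh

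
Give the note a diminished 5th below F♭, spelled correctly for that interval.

Bb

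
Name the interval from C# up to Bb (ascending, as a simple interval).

Counting letters C–D–E–F–G–A–B gives a seventh.
C#→Bb = 9 semitones, 2 narrower than the major seventh (11), so diminished.

diminished seventh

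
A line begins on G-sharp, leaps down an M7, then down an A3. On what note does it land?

A major seventh down from G# is A (letter A, 11 semitones down).
An augmented third down from A is Fb (letter F, 5 semitones down).

Fb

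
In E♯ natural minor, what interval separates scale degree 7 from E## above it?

augmented second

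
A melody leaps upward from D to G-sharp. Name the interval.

augmented fourth

Counting letters D–E–F–G gives a fourth.
D→G# = 6 semitones, 1 wider than the perfect fourth (5), so augmented.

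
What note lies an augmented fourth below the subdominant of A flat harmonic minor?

The subdominant of Ab harmonic minor is Db.
An augmented fourth (6 semitones) below Db lands on the letter A, giving Abb.

Abb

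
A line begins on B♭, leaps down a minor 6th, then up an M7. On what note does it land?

C#

A minor sixth down from Bb is D (letter D, 8 semitones down).
A major seventh up from D is C# (letter C, 11 semitones up).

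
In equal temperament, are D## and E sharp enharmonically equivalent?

No

D## is pitch class 4; E# is pitch class 5.
The pitch classes differ (4 vs. 5), so they are not enharmonic equivalents.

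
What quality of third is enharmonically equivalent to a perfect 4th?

augmented

A perfect fourth spans 5 semitones.
A third spanning 5 semitones is augmented (the major third is 4).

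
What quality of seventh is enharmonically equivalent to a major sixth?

A major sixth spans 9 semitones.
A seventh spanning 9 semitones is diminished (the major seventh is 11).

diminished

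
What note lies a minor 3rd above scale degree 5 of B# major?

A#

Scale degree 5 of B# major is F##.
A minor third (3 semitones) above F## lands on the letter A, giving A#.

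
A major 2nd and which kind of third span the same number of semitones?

diminished

A major second spans 2 semitones.
A third spanning 2 semitones is diminished (the major third is 4).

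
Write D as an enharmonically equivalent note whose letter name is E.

Plain E sits 2 semitones above D, so on the letter E the same pitch needs a double flat: Ebb.

Ebb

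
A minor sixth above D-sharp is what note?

B

A sixth above D lands on the letter B.
A minor sixth spans 8 semitones, so D# moves to pitch class 11. On the letter B that is B.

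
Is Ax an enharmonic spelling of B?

A## = pitch class 11 and B = pitch class 11 — the same pitch class, so they are enharmonic equivalents.

Yes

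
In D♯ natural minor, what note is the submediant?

B

Degree 6 takes the letter 5 steps above D, which is B.
In natural minor, degree 6 sits 8 semitones above the tonic. D# + 8 semitones is pitch class 11, spelled on B as B.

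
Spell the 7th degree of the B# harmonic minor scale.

The B# harmonic minor scale runs B# C## D# E# F## G# A##.
Degree 7 is A##.

A##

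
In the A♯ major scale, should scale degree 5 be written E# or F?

Each scale degree takes a distinct letter name. Degree 5 of a scale on A must use the letter E.
E# and F are enharmonically the same pitch, but only E# uses the letter E, so it is the correct spelling here.

E#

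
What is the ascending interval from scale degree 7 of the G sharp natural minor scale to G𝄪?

augmented second

Scale degree 7 of G# natural minor is F#.
F# up to G##: letters F→G make it a second; 3 semitones makes it augmented.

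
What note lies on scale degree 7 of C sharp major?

B#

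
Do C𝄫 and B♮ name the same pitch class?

Cbb is pitch class 10; B is pitch class 11.
The pitch classes differ (10 vs. 11), so they are not enharmonic equivalents.

No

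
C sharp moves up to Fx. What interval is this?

The letter names run C→F, a span of 3 letter steps, so the interval is some kind of fourth.
C# to F## is 6 semitones. A perfect fourth is 5, so 6 makes it augmented.

augmented fourth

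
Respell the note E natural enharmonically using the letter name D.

D##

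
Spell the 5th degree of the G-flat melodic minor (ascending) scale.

Db

Degree 5 takes the letter 4 steps above G, which is D.
In melodic minor (ascending), degree 5 sits 7 semitones above the tonic. Gb + 7 semitones is pitch class 1, spelled on D as Db.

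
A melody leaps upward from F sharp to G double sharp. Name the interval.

augmented second

Counting letters F–G gives a second.
F#→G## = 3 semitones, 1 wider than the major second (2), so augmented.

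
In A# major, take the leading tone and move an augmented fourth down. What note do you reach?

D#

The leading tone of A# major is G##.
An augmented fourth (6 semitones) below G## lands on the letter D, giving D#.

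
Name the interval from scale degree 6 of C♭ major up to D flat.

Scale degree 6 of Cb major is Ab.
Ab up to Db: letters A→D make it a fourth; 5 semitones makes it perfect.

perfect fourth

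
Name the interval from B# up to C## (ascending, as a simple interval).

major second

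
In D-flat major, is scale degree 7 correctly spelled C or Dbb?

C

Each scale degree takes a distinct letter name. Degree 7 of a scale on D must use the letter C.
C and Dbb are enharmonically the same pitch, but only C uses the letter C, so it is the correct spelling here.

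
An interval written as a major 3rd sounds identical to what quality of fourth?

diminished

A major third spans 4 semitones.
A fourth spanning 4 semitones is diminished (the perfect fourth is 5).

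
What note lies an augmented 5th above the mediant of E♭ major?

D#

The mediant of Eb major is G.
An augmented fifth (8 semitones) above G lands on the letter D, giving D#.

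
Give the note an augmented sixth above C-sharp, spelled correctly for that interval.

A sixth above C lands on the letter A.
An augmented sixth spans 10 semitones, so C# moves to pitch class 11. On the letter A that is A##.

A##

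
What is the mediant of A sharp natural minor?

C#

The A# natural minor scale runs A# B# C# D# E# F# G#.
Degree 3 is C#.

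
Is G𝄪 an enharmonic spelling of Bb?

G## is pitch class 9; Bb is pitch class 10.
The pitch classes differ (9 vs. 10), so they are not enharmonic equivalents.

No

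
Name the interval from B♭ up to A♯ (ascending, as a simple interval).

Counting letters B–C–D–E–F–G–A gives a seventh.
Bb→A# = 12 semitones, 1 wider than the major seventh (11), so augmented.

augmented seventh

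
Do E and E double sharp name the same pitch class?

Two spellings are enharmonically equivalent only if they share a pitch class.
Here E → 4, E## → 6; 4 ≠ 6, so they are not.

No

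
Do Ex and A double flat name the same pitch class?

No

E## is pitch class 6; Abb is pitch class 7.
The pitch classes differ (6 vs. 7), so they are not enharmonic equivalents.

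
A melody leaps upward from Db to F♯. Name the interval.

augmented third

The letter names run D→F, a span of 2 letter steps, so the interval is some kind of third.
Db to F# is 5 semitones. A major third is 4, so 5 makes it augmented.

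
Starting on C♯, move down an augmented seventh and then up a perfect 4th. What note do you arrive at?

An augmented seventh down from C# is Db (letter D, 12 semitones down).
A perfect fourth up from Db is Gb (letter G, 5 semitones up).

Gb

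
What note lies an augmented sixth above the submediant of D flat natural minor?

The submediant of Db natural minor is Bbb.
An augmented sixth (10 semitones) above Bbb lands on the letter G, giving G.

G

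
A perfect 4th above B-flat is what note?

B up a perfect fourth is E, so the target letter is E.
From Bb, a perfect fourth is 5 semitones up: Eb.

Eb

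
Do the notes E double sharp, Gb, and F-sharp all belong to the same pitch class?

Yes

E## is pitch class 6; Gb is pitch class 6; F# is pitch class 6.
All spellings map to pitch class 6, so they are enharmonically equivalent.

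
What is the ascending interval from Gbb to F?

augmented seventh

Counting letters G–A–B–C–D–E–F gives a seventh.
Gbb→F = 12 semitones, 1 wider than the major seventh (11), so augmented.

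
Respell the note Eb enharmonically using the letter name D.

Eb is pitch class 3. The letter D alone is pitch class 2.
To reach pitch class 3 from D requires an offset of +1 semitone, i.e. sharp: D#.

D#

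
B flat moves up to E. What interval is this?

The letter names run B→E, a span of 3 letter steps, so the interval is some kind of fourth.
Bb to E is 6 semitones. A perfect fourth is 5, so 6 makes it augmented.

augmented fourth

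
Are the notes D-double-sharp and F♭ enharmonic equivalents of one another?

Yes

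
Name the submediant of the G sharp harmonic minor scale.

The G# harmonic minor scale runs G# A# B C# D# E F##.
Degree 6 is E.

E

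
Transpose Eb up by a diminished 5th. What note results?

E up a perfect fifth is B, so the target letter is B.
From Eb, a diminished fifth is 6 semitones up: Bbb.

Bbb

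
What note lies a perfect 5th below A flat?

A down a perfect fifth is D, so the target letter is D.
From Ab, a perfect fifth is 7 semitones down: Db.

Db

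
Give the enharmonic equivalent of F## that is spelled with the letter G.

G

F## is pitch class 7. The letter G alone is pitch class 7.
Pitch class 7 on G needs no accidental: G.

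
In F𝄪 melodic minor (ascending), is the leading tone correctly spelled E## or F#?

Each scale degree takes a distinct letter name. Degree 7 of a scale on F must use the letter E.
E## and F# are enharmonically the same pitch, but only E## uses the letter E, so it is the correct spelling here.

E##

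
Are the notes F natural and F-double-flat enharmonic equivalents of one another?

Two spellings are enharmonically equivalent only if they share a pitch class.
Here F → 5, Fbb → 3; 3 ≠ 5, so they are not.

No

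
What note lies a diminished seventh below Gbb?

Ab

A seventh below G lands on the letter A.
A diminished seventh spans 9 semitones, so Gbb moves to pitch class 8. On the letter A that is Ab.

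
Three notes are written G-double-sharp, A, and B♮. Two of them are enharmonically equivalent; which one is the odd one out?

In 12-tone equal temperament, enharmonic equivalents share a pitch class. G## is pitch class 9; A is pitch class 9; B is pitch class 11.
G## and A share pitch class 9, while B is pitch class 11.

B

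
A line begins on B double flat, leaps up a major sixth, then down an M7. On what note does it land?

Abb

A major sixth up from Bbb is Gb (letter G, 9 semitones up).
A major seventh down from Gb is Abb (letter A, 11 semitones down).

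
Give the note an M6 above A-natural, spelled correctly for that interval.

F#

A up a major sixth is F#, so the target letter is F.
From A, a major sixth is 9 semitones up: F#.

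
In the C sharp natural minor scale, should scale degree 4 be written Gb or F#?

F#

Each scale degree takes a distinct letter name. Degree 4 of a scale on C must use the letter F.
F# and Gb are enharmonically the same pitch, but only F# uses the letter F, so it is the correct spelling here.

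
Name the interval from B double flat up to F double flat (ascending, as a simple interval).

diminished fifth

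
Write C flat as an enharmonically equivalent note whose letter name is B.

Cb is pitch class 11. The letter B alone is pitch class 11.
Pitch class 11 on B needs no accidental: B.

B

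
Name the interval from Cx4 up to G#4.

diminished fifth

The letter names run C→G, a span of 4 letter steps, so the interval is some kind of fifth.
C## to G# is 6 semitones. A perfect fifth is 7, so 6 makes it diminished.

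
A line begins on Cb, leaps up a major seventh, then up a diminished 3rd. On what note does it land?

Dbb

A major seventh up from Cb is Bb (letter B, 11 semitones up).
A diminished third up from Bb is Dbb (letter D, 2 semitones up).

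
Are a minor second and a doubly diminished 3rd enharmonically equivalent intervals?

Yes

A minor second spans 1 semitone; a doubly diminished third spans 1.
They are enharmonically equivalent.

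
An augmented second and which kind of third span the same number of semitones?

minor

An augmented second spans 3 semitones.
A third spanning 3 semitones is minor (the major third is 4).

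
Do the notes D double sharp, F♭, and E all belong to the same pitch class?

Yes

D## = pitch class 4 and Fb = pitch class 4 and E = pitch class 4 — the same pitch class, so they are enharmonic equivalents.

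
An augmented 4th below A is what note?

Eb

A fourth below A lands on the letter E.
An augmented fourth spans 6 semitones, so A moves to pitch class 3. On the letter E that is Eb.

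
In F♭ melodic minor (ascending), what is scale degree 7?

Eb

The Fb melodic minor (ascending) scale runs Fb Gb Abb Bbb Cb Db Eb.
Degree 7 is Eb.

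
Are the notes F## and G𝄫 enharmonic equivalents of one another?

No

Two spellings are enharmonically equivalent only if they share a pitch class.
Here F## → 7, Gbb → 5; 5 ≠ 7, so they are not.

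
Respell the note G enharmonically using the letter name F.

F##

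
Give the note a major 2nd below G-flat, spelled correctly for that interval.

A second below G lands on the letter F.
A major second spans 2 semitones, so Gb moves to pitch class 4. On the letter F that is Fb.

Fb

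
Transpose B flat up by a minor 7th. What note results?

Ab

A seventh above B lands on the letter A.
A minor seventh spans 10 semitones, so Bb moves to pitch class 8. On the letter A that is Ab.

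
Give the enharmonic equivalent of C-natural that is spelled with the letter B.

Plain B sits 1 semitone below C, so on the letter B the same pitch needs a sharp: B#.

B#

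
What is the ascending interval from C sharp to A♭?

diminished sixth

The letter names run C→A, a span of 5 letter steps, so the interval is some kind of sixth.
C# to Ab is 7 semitones. A major sixth is 9, so 7 makes it diminished.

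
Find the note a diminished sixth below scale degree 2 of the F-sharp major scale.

B##

Scale degree 2 of F# major is G#.
A diminished sixth (7 semitones) below G# lands on the letter B, giving B##.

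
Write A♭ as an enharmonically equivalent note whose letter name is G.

G#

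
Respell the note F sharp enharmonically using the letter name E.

E##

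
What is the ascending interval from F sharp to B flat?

diminished fourth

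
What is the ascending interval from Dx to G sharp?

The letter names run D→G, a span of 3 letter steps, so the interval is some kind of fourth.
D## to G# is 4 semitones. A perfect fourth is 5, so 4 makes it diminished.

diminished fourth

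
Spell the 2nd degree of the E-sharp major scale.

Degree 2 takes the letter 1 step above E, which is F.
In major, degree 2 sits 2 semitones above the tonic. E# + 2 semitones is pitch class 7, spelled on F as F##.

F##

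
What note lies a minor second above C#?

D

A second above C lands on the letter D.
A minor second spans 1 semitone, so C# moves to pitch class 2. On the letter D that is D.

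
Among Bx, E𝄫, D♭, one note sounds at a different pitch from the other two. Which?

In 12-tone equal temperament, enharmonic equivalents share a pitch class. B## is pitch class 1; Ebb is pitch class 2; Db is pitch class 1.
B## and Db share pitch class 1, while Ebb is pitch class 2.

Ebb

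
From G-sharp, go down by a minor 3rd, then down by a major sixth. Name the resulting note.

A minor third down from G# is E# (letter E, 3 semitones down).
A major sixth down from E# is G# (letter G, 9 semitones down).

G#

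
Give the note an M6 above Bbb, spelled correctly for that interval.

A sixth above B lands on the letter G.
A major sixth spans 9 semitones, so Bbb moves to pitch class 6. On the letter G that is Gb.

Gb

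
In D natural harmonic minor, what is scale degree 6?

Degree 6 takes the letter 5 steps above D, which is B.
In harmonic minor, degree 6 sits 8 semitones above the tonic. D + 8 semitones is pitch class 10, spelled on B as Bb.

Bb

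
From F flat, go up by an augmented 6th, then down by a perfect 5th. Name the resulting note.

An augmented sixth up from Fb is D (letter D, 10 semitones up).
A perfect fifth down from D is G (letter G, 7 semitones down).

G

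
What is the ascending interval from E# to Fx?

Counting letters E–F gives a second.
E#→F## = 2 semitones, exactly the major second.

major second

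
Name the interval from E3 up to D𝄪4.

The letter names run E→D, a span of 6 letter steps, so the interval is some kind of seventh.
E to D## is 12 semitones. A major seventh is 11, so 12 makes it augmented.

augmented seventh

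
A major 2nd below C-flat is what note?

C down a major second is Bb, so the target letter is B.
From Cb, a major second is 2 semitones down: Bbb.

Bbb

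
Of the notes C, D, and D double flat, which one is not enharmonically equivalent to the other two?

D

In 12-tone equal temperament, enharmonic equivalents share a pitch class. C is pitch class 0; D is pitch class 2; Dbb is pitch class 0.
C and Dbb share pitch class 0, while D is pitch class 2.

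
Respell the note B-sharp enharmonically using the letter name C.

C

Plain C sits at the same pitch as B#, so on the letter C the same pitch needs a natural: C.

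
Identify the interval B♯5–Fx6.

The letter names run B→F, a span of 4 letter steps, so the interval is some kind of fifth.
B# to F## is 7 semitones. A perfect fifth is 7, so 7 makes it perfect.

perfect fifth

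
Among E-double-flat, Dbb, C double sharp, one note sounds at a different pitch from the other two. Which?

In 12-tone equal temperament, enharmonic equivalents share a pitch class. Ebb is pitch class 2; Dbb is pitch class 0; C## is pitch class 2.
Ebb and C## share pitch class 2, while Dbb is pitch class 0.

Dbb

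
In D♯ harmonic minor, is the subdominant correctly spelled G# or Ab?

G#

Each scale degree takes a distinct letter name. Degree 4 of a scale on D must use the letter G.
G# and Ab are enharmonically the same pitch, but only G# uses the letter G, so it is the correct spelling here.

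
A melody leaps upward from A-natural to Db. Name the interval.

Counting letters A–B–C–D gives a fourth.
A→Db = 4 semitones, 1 narrower than the perfect fourth (5), so diminished.

diminished fourth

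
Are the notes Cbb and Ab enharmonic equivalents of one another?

No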